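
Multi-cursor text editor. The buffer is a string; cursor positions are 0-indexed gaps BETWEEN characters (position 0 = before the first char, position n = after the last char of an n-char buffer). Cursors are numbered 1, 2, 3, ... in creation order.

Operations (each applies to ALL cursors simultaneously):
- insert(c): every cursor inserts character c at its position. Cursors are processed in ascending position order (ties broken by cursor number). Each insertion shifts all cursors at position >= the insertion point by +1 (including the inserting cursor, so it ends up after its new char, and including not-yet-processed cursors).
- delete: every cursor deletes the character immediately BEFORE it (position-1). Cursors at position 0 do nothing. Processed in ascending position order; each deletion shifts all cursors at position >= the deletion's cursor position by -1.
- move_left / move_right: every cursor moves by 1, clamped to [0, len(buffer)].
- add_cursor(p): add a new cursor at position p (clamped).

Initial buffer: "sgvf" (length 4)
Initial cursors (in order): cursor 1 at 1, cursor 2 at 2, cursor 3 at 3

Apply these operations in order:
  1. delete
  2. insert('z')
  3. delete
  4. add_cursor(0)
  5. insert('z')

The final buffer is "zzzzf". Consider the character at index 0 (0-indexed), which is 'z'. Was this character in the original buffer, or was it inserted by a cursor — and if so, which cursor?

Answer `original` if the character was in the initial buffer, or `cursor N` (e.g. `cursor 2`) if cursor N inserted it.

After op 1 (delete): buffer="f" (len 1), cursors c1@0 c2@0 c3@0, authorship .
After op 2 (insert('z')): buffer="zzzf" (len 4), cursors c1@3 c2@3 c3@3, authorship 123.
After op 3 (delete): buffer="f" (len 1), cursors c1@0 c2@0 c3@0, authorship .
After op 4 (add_cursor(0)): buffer="f" (len 1), cursors c1@0 c2@0 c3@0 c4@0, authorship .
After op 5 (insert('z')): buffer="zzzzf" (len 5), cursors c1@4 c2@4 c3@4 c4@4, authorship 1234.
Authorship (.=original, N=cursor N): 1 2 3 4 .
Index 0: author = 1

Answer: cursor 1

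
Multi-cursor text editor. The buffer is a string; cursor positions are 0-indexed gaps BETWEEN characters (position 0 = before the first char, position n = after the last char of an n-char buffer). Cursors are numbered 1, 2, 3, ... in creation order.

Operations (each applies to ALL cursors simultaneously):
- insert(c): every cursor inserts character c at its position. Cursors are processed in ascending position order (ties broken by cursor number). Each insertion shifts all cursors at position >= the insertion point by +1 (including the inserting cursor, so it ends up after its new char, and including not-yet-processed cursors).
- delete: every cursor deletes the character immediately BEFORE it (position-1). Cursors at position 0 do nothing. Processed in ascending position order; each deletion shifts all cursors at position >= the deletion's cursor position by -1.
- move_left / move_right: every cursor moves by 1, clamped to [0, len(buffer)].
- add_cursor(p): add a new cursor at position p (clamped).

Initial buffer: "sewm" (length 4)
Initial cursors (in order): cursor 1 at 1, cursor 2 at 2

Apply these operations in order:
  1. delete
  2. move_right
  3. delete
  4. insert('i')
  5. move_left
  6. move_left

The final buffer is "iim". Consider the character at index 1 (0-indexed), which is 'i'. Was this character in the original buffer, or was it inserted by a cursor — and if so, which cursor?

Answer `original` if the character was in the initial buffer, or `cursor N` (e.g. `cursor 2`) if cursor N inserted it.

Answer: cursor 2

Derivation:
After op 1 (delete): buffer="wm" (len 2), cursors c1@0 c2@0, authorship ..
After op 2 (move_right): buffer="wm" (len 2), cursors c1@1 c2@1, authorship ..
After op 3 (delete): buffer="m" (len 1), cursors c1@0 c2@0, authorship .
After op 4 (insert('i')): buffer="iim" (len 3), cursors c1@2 c2@2, authorship 12.
After op 5 (move_left): buffer="iim" (len 3), cursors c1@1 c2@1, authorship 12.
After op 6 (move_left): buffer="iim" (len 3), cursors c1@0 c2@0, authorship 12.
Authorship (.=original, N=cursor N): 1 2 .
Index 1: author = 2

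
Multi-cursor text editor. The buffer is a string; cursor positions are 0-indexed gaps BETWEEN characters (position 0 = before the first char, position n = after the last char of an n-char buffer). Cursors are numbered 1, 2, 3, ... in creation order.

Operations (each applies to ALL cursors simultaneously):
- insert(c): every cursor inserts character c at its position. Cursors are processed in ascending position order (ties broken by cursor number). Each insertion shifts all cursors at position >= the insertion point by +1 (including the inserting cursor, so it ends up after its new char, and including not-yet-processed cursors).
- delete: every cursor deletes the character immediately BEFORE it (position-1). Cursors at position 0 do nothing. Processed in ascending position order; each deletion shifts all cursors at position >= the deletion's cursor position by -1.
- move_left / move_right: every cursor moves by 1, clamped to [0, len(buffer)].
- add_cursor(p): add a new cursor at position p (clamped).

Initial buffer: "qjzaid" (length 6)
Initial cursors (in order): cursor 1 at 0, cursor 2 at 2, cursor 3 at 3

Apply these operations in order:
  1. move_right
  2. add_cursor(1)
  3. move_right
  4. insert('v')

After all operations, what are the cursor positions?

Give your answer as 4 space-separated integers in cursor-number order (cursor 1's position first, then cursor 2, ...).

After op 1 (move_right): buffer="qjzaid" (len 6), cursors c1@1 c2@3 c3@4, authorship ......
After op 2 (add_cursor(1)): buffer="qjzaid" (len 6), cursors c1@1 c4@1 c2@3 c3@4, authorship ......
After op 3 (move_right): buffer="qjzaid" (len 6), cursors c1@2 c4@2 c2@4 c3@5, authorship ......
After op 4 (insert('v')): buffer="qjvvzavivd" (len 10), cursors c1@4 c4@4 c2@7 c3@9, authorship ..14..2.3.

Answer: 4 7 9 4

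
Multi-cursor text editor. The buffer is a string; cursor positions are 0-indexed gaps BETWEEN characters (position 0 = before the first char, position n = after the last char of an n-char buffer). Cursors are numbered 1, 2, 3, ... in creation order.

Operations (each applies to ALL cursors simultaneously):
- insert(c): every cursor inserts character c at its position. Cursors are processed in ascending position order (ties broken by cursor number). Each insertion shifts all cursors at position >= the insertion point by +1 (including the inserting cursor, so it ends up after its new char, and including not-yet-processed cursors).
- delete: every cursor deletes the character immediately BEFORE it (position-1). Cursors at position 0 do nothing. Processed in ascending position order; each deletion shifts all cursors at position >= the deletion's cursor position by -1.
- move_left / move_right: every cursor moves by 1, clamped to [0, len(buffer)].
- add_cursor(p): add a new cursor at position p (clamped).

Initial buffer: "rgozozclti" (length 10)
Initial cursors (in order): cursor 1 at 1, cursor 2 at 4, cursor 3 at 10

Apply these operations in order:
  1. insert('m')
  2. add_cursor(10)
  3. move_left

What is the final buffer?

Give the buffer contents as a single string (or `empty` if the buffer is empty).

Answer: rmgozmozcltim

Derivation:
After op 1 (insert('m')): buffer="rmgozmozcltim" (len 13), cursors c1@2 c2@6 c3@13, authorship .1...2......3
After op 2 (add_cursor(10)): buffer="rmgozmozcltim" (len 13), cursors c1@2 c2@6 c4@10 c3@13, authorship .1...2......3
After op 3 (move_left): buffer="rmgozmozcltim" (len 13), cursors c1@1 c2@5 c4@9 c3@12, authorship .1...2......3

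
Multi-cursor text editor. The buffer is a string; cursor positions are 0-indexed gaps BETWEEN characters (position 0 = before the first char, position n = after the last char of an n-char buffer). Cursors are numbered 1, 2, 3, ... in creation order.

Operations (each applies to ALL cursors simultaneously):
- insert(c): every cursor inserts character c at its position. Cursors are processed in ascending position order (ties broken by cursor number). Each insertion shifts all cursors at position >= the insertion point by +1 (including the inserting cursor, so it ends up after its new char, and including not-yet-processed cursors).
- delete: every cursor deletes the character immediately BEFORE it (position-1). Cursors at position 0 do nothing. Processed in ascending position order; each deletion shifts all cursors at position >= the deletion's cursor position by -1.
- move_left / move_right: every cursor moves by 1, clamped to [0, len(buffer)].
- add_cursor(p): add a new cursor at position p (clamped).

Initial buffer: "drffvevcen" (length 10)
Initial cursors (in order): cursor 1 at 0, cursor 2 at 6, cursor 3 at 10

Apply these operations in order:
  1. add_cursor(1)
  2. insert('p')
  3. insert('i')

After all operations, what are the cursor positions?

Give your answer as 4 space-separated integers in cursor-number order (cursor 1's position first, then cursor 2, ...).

After op 1 (add_cursor(1)): buffer="drffvevcen" (len 10), cursors c1@0 c4@1 c2@6 c3@10, authorship ..........
After op 2 (insert('p')): buffer="pdprffvepvcenp" (len 14), cursors c1@1 c4@3 c2@9 c3@14, authorship 1.4.....2....3
After op 3 (insert('i')): buffer="pidpirffvepivcenpi" (len 18), cursors c1@2 c4@5 c2@12 c3@18, authorship 11.44.....22....33

Answer: 2 12 18 5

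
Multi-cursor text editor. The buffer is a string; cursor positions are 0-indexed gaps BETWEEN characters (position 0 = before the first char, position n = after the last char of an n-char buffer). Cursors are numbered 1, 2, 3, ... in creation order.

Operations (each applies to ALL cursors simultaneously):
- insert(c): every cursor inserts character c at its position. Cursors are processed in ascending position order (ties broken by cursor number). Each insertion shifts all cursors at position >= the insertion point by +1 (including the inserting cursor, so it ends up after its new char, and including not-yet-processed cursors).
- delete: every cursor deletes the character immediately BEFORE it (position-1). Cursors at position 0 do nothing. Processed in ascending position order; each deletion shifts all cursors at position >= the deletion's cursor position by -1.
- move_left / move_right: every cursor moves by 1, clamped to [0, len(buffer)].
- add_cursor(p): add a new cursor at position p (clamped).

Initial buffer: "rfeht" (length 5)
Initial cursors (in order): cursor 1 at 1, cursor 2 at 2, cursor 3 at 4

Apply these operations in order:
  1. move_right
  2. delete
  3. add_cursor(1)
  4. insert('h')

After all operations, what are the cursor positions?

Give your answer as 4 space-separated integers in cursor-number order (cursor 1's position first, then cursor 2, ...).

Answer: 4 4 6 4

Derivation:
After op 1 (move_right): buffer="rfeht" (len 5), cursors c1@2 c2@3 c3@5, authorship .....
After op 2 (delete): buffer="rh" (len 2), cursors c1@1 c2@1 c3@2, authorship ..
After op 3 (add_cursor(1)): buffer="rh" (len 2), cursors c1@1 c2@1 c4@1 c3@2, authorship ..
After op 4 (insert('h')): buffer="rhhhhh" (len 6), cursors c1@4 c2@4 c4@4 c3@6, authorship .124.3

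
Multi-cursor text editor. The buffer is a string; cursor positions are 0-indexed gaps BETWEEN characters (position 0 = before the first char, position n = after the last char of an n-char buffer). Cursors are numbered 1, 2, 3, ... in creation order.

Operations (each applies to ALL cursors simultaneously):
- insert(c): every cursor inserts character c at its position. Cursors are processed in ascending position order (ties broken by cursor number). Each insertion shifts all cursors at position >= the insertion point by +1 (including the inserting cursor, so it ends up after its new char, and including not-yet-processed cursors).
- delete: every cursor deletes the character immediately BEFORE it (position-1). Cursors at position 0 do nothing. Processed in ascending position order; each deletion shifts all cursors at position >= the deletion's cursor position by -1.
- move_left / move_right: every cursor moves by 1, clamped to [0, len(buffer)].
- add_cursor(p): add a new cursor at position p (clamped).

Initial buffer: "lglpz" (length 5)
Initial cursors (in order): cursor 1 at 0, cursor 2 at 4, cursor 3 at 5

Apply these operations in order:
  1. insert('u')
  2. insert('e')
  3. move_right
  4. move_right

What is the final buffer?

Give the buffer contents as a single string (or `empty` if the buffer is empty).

Answer: uelglpuezue

Derivation:
After op 1 (insert('u')): buffer="ulglpuzu" (len 8), cursors c1@1 c2@6 c3@8, authorship 1....2.3
After op 2 (insert('e')): buffer="uelglpuezue" (len 11), cursors c1@2 c2@8 c3@11, authorship 11....22.33
After op 3 (move_right): buffer="uelglpuezue" (len 11), cursors c1@3 c2@9 c3@11, authorship 11....22.33
After op 4 (move_right): buffer="uelglpuezue" (len 11), cursors c1@4 c2@10 c3@11, authorship 11....22.33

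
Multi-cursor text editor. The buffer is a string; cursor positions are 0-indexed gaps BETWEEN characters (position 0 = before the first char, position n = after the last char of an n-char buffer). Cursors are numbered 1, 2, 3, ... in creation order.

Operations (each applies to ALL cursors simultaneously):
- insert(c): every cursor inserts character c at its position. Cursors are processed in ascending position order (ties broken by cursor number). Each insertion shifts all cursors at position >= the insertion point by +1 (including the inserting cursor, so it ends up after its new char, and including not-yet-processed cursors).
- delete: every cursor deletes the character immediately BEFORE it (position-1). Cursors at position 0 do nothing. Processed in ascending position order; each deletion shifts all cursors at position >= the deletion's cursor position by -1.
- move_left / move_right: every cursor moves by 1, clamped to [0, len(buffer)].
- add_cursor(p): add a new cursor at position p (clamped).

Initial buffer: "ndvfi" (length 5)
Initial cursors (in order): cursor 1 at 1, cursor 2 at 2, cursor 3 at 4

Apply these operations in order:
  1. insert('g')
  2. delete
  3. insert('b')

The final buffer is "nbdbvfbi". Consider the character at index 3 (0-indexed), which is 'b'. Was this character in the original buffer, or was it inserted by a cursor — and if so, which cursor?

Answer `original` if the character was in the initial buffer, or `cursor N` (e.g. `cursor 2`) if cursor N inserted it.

After op 1 (insert('g')): buffer="ngdgvfgi" (len 8), cursors c1@2 c2@4 c3@7, authorship .1.2..3.
After op 2 (delete): buffer="ndvfi" (len 5), cursors c1@1 c2@2 c3@4, authorship .....
After op 3 (insert('b')): buffer="nbdbvfbi" (len 8), cursors c1@2 c2@4 c3@7, authorship .1.2..3.
Authorship (.=original, N=cursor N): . 1 . 2 . . 3 .
Index 3: author = 2

Answer: cursor 2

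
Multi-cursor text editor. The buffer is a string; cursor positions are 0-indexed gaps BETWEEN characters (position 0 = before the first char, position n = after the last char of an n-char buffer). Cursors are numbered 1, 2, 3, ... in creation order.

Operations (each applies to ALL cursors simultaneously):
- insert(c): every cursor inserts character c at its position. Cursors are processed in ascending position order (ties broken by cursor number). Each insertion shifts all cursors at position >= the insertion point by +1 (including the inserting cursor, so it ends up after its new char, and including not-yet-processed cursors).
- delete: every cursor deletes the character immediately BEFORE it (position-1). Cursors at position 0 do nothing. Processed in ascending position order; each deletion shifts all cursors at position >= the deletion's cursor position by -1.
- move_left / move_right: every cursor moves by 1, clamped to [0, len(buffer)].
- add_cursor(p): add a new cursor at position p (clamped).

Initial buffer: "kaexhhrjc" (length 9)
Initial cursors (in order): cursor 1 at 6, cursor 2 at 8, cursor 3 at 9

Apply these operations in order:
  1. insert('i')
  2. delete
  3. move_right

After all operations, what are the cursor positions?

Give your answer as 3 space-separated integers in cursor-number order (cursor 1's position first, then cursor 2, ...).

After op 1 (insert('i')): buffer="kaexhhirjici" (len 12), cursors c1@7 c2@10 c3@12, authorship ......1..2.3
After op 2 (delete): buffer="kaexhhrjc" (len 9), cursors c1@6 c2@8 c3@9, authorship .........
After op 3 (move_right): buffer="kaexhhrjc" (len 9), cursors c1@7 c2@9 c3@9, authorship .........

Answer: 7 9 9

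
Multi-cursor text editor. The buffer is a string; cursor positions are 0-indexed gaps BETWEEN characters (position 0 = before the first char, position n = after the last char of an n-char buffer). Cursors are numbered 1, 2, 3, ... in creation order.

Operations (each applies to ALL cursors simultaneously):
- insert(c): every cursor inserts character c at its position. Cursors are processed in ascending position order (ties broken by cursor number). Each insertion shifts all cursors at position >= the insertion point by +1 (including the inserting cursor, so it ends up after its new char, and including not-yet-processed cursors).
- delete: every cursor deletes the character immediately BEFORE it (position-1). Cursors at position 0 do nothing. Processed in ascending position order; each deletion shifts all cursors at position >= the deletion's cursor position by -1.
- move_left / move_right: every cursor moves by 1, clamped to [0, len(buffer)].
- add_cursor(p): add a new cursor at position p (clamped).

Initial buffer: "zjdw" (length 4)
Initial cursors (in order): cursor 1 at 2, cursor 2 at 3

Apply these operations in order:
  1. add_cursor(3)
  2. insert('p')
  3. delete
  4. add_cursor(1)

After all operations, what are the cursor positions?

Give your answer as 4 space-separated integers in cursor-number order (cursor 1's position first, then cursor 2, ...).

Answer: 2 3 3 1

Derivation:
After op 1 (add_cursor(3)): buffer="zjdw" (len 4), cursors c1@2 c2@3 c3@3, authorship ....
After op 2 (insert('p')): buffer="zjpdppw" (len 7), cursors c1@3 c2@6 c3@6, authorship ..1.23.
After op 3 (delete): buffer="zjdw" (len 4), cursors c1@2 c2@3 c3@3, authorship ....
After op 4 (add_cursor(1)): buffer="zjdw" (len 4), cursors c4@1 c1@2 c2@3 c3@3, authorship ....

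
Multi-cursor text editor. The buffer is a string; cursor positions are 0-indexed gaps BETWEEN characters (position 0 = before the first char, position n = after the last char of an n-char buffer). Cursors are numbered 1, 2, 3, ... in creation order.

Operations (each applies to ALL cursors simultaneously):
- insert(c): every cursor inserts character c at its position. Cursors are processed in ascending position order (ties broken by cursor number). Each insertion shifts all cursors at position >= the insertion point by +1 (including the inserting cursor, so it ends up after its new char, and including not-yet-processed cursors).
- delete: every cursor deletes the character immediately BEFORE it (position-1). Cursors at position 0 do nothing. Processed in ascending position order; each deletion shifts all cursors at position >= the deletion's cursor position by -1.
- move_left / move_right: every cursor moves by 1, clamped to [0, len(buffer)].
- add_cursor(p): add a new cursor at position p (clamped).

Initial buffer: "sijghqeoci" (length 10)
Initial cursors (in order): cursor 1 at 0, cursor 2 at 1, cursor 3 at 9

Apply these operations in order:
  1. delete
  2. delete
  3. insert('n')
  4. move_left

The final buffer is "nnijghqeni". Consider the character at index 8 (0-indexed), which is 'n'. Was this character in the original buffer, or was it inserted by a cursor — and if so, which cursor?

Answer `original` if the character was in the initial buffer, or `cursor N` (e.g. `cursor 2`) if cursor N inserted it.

After op 1 (delete): buffer="ijghqeoi" (len 8), cursors c1@0 c2@0 c3@7, authorship ........
After op 2 (delete): buffer="ijghqei" (len 7), cursors c1@0 c2@0 c3@6, authorship .......
After op 3 (insert('n')): buffer="nnijghqeni" (len 10), cursors c1@2 c2@2 c3@9, authorship 12......3.
After op 4 (move_left): buffer="nnijghqeni" (len 10), cursors c1@1 c2@1 c3@8, authorship 12......3.
Authorship (.=original, N=cursor N): 1 2 . . . . . . 3 .
Index 8: author = 3

Answer: cursor 3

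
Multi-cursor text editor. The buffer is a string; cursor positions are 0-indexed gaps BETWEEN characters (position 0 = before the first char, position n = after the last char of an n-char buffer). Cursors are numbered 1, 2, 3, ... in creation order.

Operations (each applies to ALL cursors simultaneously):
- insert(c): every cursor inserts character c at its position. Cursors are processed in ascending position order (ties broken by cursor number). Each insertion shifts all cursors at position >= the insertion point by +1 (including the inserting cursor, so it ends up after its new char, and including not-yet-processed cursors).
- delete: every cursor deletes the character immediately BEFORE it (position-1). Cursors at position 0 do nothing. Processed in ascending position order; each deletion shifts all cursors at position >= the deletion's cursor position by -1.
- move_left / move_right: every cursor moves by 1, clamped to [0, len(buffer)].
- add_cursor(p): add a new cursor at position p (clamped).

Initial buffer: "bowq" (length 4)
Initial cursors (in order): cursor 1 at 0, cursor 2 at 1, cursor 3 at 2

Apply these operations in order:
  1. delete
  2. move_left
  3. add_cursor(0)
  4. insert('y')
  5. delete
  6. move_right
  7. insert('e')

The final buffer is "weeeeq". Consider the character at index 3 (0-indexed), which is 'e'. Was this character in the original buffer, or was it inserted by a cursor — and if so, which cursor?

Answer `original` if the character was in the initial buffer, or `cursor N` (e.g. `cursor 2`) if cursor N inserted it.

After op 1 (delete): buffer="wq" (len 2), cursors c1@0 c2@0 c3@0, authorship ..
After op 2 (move_left): buffer="wq" (len 2), cursors c1@0 c2@0 c3@0, authorship ..
After op 3 (add_cursor(0)): buffer="wq" (len 2), cursors c1@0 c2@0 c3@0 c4@0, authorship ..
After op 4 (insert('y')): buffer="yyyywq" (len 6), cursors c1@4 c2@4 c3@4 c4@4, authorship 1234..
After op 5 (delete): buffer="wq" (len 2), cursors c1@0 c2@0 c3@0 c4@0, authorship ..
After op 6 (move_right): buffer="wq" (len 2), cursors c1@1 c2@1 c3@1 c4@1, authorship ..
After op 7 (insert('e')): buffer="weeeeq" (len 6), cursors c1@5 c2@5 c3@5 c4@5, authorship .1234.
Authorship (.=original, N=cursor N): . 1 2 3 4 .
Index 3: author = 3

Answer: cursor 3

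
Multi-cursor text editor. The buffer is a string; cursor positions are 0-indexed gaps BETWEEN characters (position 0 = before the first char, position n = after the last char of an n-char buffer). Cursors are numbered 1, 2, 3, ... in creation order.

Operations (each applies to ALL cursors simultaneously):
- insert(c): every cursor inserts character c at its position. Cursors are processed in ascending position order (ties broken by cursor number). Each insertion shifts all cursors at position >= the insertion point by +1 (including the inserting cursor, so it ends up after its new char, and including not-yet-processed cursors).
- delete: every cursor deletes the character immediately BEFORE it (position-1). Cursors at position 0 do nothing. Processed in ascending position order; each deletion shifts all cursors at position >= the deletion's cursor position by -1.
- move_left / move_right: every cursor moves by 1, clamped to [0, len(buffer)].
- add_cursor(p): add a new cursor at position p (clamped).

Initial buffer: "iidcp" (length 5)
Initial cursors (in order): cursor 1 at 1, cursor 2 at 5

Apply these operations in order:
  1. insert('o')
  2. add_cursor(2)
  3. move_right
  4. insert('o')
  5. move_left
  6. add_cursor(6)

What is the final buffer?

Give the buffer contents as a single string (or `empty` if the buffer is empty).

After op 1 (insert('o')): buffer="ioidcpo" (len 7), cursors c1@2 c2@7, authorship .1....2
After op 2 (add_cursor(2)): buffer="ioidcpo" (len 7), cursors c1@2 c3@2 c2@7, authorship .1....2
After op 3 (move_right): buffer="ioidcpo" (len 7), cursors c1@3 c3@3 c2@7, authorship .1....2
After op 4 (insert('o')): buffer="ioioodcpoo" (len 10), cursors c1@5 c3@5 c2@10, authorship .1.13...22
After op 5 (move_left): buffer="ioioodcpoo" (len 10), cursors c1@4 c3@4 c2@9, authorship .1.13...22
After op 6 (add_cursor(6)): buffer="ioioodcpoo" (len 10), cursors c1@4 c3@4 c4@6 c2@9, authorship .1.13...22

Answer: ioioodcpoo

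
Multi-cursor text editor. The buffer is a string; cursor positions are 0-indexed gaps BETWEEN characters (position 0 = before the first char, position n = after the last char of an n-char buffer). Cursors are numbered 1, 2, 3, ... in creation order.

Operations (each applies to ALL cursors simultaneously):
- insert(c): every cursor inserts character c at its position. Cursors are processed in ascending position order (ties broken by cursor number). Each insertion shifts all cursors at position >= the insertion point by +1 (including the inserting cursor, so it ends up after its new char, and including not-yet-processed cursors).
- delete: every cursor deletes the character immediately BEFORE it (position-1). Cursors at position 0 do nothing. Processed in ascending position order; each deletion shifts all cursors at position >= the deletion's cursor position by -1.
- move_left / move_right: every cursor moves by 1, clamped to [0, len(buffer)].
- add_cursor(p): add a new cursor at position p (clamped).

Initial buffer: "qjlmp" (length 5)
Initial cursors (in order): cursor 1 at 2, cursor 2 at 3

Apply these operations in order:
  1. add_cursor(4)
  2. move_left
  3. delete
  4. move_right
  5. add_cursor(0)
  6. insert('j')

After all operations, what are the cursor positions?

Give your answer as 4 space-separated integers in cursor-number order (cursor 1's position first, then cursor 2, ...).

After op 1 (add_cursor(4)): buffer="qjlmp" (len 5), cursors c1@2 c2@3 c3@4, authorship .....
After op 2 (move_left): buffer="qjlmp" (len 5), cursors c1@1 c2@2 c3@3, authorship .....
After op 3 (delete): buffer="mp" (len 2), cursors c1@0 c2@0 c3@0, authorship ..
After op 4 (move_right): buffer="mp" (len 2), cursors c1@1 c2@1 c3@1, authorship ..
After op 5 (add_cursor(0)): buffer="mp" (len 2), cursors c4@0 c1@1 c2@1 c3@1, authorship ..
After op 6 (insert('j')): buffer="jmjjjp" (len 6), cursors c4@1 c1@5 c2@5 c3@5, authorship 4.123.

Answer: 5 5 5 1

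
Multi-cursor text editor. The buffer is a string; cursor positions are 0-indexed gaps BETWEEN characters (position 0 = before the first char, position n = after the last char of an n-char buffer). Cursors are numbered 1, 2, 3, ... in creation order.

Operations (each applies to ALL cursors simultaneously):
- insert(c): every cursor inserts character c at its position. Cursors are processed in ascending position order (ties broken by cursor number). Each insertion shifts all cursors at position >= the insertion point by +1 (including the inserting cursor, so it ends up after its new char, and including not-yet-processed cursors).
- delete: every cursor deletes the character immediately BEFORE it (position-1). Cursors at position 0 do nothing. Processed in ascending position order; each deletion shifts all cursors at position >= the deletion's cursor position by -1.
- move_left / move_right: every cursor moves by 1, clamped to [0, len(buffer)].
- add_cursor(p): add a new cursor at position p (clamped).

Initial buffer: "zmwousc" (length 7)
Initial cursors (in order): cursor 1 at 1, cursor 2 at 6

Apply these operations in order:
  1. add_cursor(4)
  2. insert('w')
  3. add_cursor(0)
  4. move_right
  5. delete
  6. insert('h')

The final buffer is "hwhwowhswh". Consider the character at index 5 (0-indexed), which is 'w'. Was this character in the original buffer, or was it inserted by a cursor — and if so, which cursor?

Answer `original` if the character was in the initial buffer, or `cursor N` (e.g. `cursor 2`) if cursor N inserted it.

Answer: cursor 3

Derivation:
After op 1 (add_cursor(4)): buffer="zmwousc" (len 7), cursors c1@1 c3@4 c2@6, authorship .......
After op 2 (insert('w')): buffer="zwmwowuswc" (len 10), cursors c1@2 c3@6 c2@9, authorship .1...3..2.
After op 3 (add_cursor(0)): buffer="zwmwowuswc" (len 10), cursors c4@0 c1@2 c3@6 c2@9, authorship .1...3..2.
After op 4 (move_right): buffer="zwmwowuswc" (len 10), cursors c4@1 c1@3 c3@7 c2@10, authorship .1...3..2.
After op 5 (delete): buffer="wwowsw" (len 6), cursors c4@0 c1@1 c3@4 c2@6, authorship 1..3.2
After op 6 (insert('h')): buffer="hwhwowhswh" (len 10), cursors c4@1 c1@3 c3@7 c2@10, authorship 411..33.22
Authorship (.=original, N=cursor N): 4 1 1 . . 3 3 . 2 2
Index 5: author = 3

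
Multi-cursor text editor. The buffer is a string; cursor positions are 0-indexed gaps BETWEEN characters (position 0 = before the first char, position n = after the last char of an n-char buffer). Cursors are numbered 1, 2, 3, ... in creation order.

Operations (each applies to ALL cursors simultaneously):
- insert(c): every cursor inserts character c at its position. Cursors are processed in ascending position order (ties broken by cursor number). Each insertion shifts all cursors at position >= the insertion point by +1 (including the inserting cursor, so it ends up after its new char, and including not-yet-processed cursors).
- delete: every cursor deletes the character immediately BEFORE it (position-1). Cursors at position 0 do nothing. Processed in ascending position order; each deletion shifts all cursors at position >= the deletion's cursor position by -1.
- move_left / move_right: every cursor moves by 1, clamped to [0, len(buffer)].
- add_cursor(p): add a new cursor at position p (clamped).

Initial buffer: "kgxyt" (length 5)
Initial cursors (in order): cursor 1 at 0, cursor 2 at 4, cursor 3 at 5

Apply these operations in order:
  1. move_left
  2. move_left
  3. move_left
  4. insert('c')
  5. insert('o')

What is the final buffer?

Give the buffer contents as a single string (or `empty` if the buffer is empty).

After op 1 (move_left): buffer="kgxyt" (len 5), cursors c1@0 c2@3 c3@4, authorship .....
After op 2 (move_left): buffer="kgxyt" (len 5), cursors c1@0 c2@2 c3@3, authorship .....
After op 3 (move_left): buffer="kgxyt" (len 5), cursors c1@0 c2@1 c3@2, authorship .....
After op 4 (insert('c')): buffer="ckcgcxyt" (len 8), cursors c1@1 c2@3 c3@5, authorship 1.2.3...
After op 5 (insert('o')): buffer="cokcogcoxyt" (len 11), cursors c1@2 c2@5 c3@8, authorship 11.22.33...

Answer: cokcogcoxyt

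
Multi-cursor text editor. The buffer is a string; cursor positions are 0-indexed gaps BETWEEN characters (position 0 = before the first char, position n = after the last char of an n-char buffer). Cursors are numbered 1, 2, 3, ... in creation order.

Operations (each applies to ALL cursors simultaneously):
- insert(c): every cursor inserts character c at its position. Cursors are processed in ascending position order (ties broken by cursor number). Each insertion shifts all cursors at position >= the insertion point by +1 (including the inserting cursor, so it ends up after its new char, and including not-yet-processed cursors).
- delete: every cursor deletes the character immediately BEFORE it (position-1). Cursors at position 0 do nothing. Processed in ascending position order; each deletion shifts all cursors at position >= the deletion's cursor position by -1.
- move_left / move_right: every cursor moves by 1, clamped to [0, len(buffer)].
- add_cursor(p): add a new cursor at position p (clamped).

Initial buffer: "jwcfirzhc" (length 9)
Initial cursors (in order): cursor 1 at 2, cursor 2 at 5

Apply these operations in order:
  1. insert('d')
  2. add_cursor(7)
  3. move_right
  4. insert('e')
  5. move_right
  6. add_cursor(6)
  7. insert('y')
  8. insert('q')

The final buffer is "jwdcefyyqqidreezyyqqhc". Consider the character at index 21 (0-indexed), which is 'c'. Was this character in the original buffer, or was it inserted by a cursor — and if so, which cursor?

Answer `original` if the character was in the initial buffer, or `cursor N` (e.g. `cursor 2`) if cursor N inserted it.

Answer: original

Derivation:
After op 1 (insert('d')): buffer="jwdcfidrzhc" (len 11), cursors c1@3 c2@7, authorship ..1...2....
After op 2 (add_cursor(7)): buffer="jwdcfidrzhc" (len 11), cursors c1@3 c2@7 c3@7, authorship ..1...2....
After op 3 (move_right): buffer="jwdcfidrzhc" (len 11), cursors c1@4 c2@8 c3@8, authorship ..1...2....
After op 4 (insert('e')): buffer="jwdcefidreezhc" (len 14), cursors c1@5 c2@11 c3@11, authorship ..1.1..2.23...
After op 5 (move_right): buffer="jwdcefidreezhc" (len 14), cursors c1@6 c2@12 c3@12, authorship ..1.1..2.23...
After op 6 (add_cursor(6)): buffer="jwdcefidreezhc" (len 14), cursors c1@6 c4@6 c2@12 c3@12, authorship ..1.1..2.23...
After op 7 (insert('y')): buffer="jwdcefyyidreezyyhc" (len 18), cursors c1@8 c4@8 c2@16 c3@16, authorship ..1.1.14.2.23.23..
After op 8 (insert('q')): buffer="jwdcefyyqqidreezyyqqhc" (len 22), cursors c1@10 c4@10 c2@20 c3@20, authorship ..1.1.1414.2.23.2323..
Authorship (.=original, N=cursor N): . . 1 . 1 . 1 4 1 4 . 2 . 2 3 . 2 3 2 3 . .
Index 21: author = original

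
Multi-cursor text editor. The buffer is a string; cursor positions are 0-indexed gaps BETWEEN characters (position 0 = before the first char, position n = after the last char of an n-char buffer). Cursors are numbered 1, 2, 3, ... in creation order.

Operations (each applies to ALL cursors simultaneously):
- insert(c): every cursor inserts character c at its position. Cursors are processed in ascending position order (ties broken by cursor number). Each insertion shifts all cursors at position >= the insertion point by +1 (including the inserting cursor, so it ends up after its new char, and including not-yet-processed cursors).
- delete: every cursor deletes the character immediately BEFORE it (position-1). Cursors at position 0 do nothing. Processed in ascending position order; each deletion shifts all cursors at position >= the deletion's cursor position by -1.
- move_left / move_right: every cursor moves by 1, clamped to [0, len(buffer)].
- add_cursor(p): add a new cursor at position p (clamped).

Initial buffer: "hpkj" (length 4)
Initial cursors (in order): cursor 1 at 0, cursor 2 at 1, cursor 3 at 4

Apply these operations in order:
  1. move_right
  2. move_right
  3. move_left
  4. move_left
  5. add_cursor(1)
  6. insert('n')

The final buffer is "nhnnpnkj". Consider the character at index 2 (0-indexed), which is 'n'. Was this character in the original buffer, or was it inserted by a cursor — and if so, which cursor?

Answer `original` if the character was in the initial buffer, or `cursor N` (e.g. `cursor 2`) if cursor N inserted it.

Answer: cursor 2

Derivation:
After op 1 (move_right): buffer="hpkj" (len 4), cursors c1@1 c2@2 c3@4, authorship ....
After op 2 (move_right): buffer="hpkj" (len 4), cursors c1@2 c2@3 c3@4, authorship ....
After op 3 (move_left): buffer="hpkj" (len 4), cursors c1@1 c2@2 c3@3, authorship ....
After op 4 (move_left): buffer="hpkj" (len 4), cursors c1@0 c2@1 c3@2, authorship ....
After op 5 (add_cursor(1)): buffer="hpkj" (len 4), cursors c1@0 c2@1 c4@1 c3@2, authorship ....
After op 6 (insert('n')): buffer="nhnnpnkj" (len 8), cursors c1@1 c2@4 c4@4 c3@6, authorship 1.24.3..
Authorship (.=original, N=cursor N): 1 . 2 4 . 3 . .
Index 2: author = 2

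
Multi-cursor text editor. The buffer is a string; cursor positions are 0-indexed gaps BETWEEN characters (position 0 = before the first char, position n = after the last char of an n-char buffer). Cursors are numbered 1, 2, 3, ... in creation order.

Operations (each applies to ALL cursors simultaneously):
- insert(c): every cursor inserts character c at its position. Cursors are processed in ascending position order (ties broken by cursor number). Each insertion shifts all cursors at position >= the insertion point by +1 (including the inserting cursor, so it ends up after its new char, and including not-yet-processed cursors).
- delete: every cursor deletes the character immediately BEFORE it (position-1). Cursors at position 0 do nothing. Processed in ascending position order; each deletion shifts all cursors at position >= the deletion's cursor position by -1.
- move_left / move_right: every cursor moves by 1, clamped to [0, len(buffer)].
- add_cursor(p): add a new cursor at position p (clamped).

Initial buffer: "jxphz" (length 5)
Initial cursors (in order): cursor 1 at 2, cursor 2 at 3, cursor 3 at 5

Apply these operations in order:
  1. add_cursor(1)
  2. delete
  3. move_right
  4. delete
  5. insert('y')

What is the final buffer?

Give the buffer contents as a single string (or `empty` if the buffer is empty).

Answer: yyyy

Derivation:
After op 1 (add_cursor(1)): buffer="jxphz" (len 5), cursors c4@1 c1@2 c2@3 c3@5, authorship .....
After op 2 (delete): buffer="h" (len 1), cursors c1@0 c2@0 c4@0 c3@1, authorship .
After op 3 (move_right): buffer="h" (len 1), cursors c1@1 c2@1 c3@1 c4@1, authorship .
After op 4 (delete): buffer="" (len 0), cursors c1@0 c2@0 c3@0 c4@0, authorship 
After op 5 (insert('y')): buffer="yyyy" (len 4), cursors c1@4 c2@4 c3@4 c4@4, authorship 1234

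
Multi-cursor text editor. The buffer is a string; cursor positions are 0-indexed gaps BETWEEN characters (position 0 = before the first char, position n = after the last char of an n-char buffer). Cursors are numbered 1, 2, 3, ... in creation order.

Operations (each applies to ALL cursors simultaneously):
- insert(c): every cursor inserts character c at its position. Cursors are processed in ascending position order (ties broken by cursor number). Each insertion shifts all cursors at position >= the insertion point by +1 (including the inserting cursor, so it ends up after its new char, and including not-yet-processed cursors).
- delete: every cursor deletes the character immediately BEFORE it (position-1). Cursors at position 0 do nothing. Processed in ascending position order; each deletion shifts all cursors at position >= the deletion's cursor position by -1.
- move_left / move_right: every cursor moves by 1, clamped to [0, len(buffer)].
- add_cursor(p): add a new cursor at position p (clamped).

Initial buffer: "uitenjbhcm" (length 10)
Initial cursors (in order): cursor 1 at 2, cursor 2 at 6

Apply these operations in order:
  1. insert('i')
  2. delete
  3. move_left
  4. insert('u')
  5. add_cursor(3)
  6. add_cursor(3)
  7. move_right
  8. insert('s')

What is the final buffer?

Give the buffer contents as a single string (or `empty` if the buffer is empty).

After op 1 (insert('i')): buffer="uiitenjibhcm" (len 12), cursors c1@3 c2@8, authorship ..1....2....
After op 2 (delete): buffer="uitenjbhcm" (len 10), cursors c1@2 c2@6, authorship ..........
After op 3 (move_left): buffer="uitenjbhcm" (len 10), cursors c1@1 c2@5, authorship ..........
After op 4 (insert('u')): buffer="uuitenujbhcm" (len 12), cursors c1@2 c2@7, authorship .1....2.....
After op 5 (add_cursor(3)): buffer="uuitenujbhcm" (len 12), cursors c1@2 c3@3 c2@7, authorship .1....2.....
After op 6 (add_cursor(3)): buffer="uuitenujbhcm" (len 12), cursors c1@2 c3@3 c4@3 c2@7, authorship .1....2.....
After op 7 (move_right): buffer="uuitenujbhcm" (len 12), cursors c1@3 c3@4 c4@4 c2@8, authorship .1....2.....
After op 8 (insert('s')): buffer="uuistssenujsbhcm" (len 16), cursors c1@4 c3@7 c4@7 c2@12, authorship .1.1.34..2.2....

Answer: uuistssenujsbhcm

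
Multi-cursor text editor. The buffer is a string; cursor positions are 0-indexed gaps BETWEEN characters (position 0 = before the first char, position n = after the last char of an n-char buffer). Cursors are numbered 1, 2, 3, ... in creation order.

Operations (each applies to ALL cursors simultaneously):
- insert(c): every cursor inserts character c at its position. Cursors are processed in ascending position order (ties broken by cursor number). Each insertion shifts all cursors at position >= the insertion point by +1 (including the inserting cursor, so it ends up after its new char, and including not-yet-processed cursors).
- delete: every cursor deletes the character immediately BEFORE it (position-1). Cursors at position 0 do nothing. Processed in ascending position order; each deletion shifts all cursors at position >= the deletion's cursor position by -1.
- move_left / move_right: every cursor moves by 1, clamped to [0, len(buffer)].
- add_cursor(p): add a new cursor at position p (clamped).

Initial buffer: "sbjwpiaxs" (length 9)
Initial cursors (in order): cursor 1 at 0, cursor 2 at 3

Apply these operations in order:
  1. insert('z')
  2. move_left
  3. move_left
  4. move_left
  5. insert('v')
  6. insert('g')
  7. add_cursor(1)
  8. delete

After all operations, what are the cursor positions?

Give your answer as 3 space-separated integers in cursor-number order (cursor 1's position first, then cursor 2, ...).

Answer: 0 3 0

Derivation:
After op 1 (insert('z')): buffer="zsbjzwpiaxs" (len 11), cursors c1@1 c2@5, authorship 1...2......
After op 2 (move_left): buffer="zsbjzwpiaxs" (len 11), cursors c1@0 c2@4, authorship 1...2......
After op 3 (move_left): buffer="zsbjzwpiaxs" (len 11), cursors c1@0 c2@3, authorship 1...2......
After op 4 (move_left): buffer="zsbjzwpiaxs" (len 11), cursors c1@0 c2@2, authorship 1...2......
After op 5 (insert('v')): buffer="vzsvbjzwpiaxs" (len 13), cursors c1@1 c2@4, authorship 11.2..2......
After op 6 (insert('g')): buffer="vgzsvgbjzwpiaxs" (len 15), cursors c1@2 c2@6, authorship 111.22..2......
After op 7 (add_cursor(1)): buffer="vgzsvgbjzwpiaxs" (len 15), cursors c3@1 c1@2 c2@6, authorship 111.22..2......
After op 8 (delete): buffer="zsvbjzwpiaxs" (len 12), cursors c1@0 c3@0 c2@3, authorship 1.2..2......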